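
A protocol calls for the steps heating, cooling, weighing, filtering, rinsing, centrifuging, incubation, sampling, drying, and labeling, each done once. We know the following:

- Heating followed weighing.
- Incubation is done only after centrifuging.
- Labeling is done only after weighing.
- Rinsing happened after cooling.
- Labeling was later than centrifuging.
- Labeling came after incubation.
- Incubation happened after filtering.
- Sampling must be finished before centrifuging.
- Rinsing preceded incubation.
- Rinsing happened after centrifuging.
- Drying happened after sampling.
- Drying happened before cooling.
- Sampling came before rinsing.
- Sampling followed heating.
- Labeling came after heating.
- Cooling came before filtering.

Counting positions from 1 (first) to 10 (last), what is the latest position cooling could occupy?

6

Cooling must come before filtering, incubation, labeling, and rinsing — 4 steps forced after it.
Everything else can be placed before cooling in some valid order, so cooling can sit as late as position 10 − 4 = 6.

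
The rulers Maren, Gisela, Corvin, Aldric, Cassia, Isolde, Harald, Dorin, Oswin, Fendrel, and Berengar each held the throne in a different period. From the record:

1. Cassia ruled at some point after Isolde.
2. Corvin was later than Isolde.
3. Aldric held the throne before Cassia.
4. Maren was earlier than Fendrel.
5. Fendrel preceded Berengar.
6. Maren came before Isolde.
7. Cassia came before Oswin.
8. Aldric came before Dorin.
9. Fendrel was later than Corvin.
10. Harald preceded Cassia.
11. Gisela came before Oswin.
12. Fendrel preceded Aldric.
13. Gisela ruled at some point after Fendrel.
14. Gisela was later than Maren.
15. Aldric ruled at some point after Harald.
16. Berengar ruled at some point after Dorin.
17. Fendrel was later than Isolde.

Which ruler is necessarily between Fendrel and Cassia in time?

Aldric

Tracing the constraints gives Fendrel → Aldric → Cassia, so Aldric sits after Fendrel and before Cassia.
No other ruler is forced both after Fendrel and before Cassia.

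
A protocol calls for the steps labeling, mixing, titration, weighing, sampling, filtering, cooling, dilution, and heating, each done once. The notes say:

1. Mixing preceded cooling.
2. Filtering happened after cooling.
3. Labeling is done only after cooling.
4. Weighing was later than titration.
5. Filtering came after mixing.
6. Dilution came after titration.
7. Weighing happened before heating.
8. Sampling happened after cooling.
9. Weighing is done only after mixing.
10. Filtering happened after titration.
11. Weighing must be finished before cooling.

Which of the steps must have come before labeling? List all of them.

cooling, mixing, titration, weighing

Directly stated before labeling: cooling.
Mixing reaches labeling via mixing → cooling → labeling.
Titration reaches labeling via titration → weighing → cooling → labeling.
Weighing reaches labeling via weighing → cooling → labeling.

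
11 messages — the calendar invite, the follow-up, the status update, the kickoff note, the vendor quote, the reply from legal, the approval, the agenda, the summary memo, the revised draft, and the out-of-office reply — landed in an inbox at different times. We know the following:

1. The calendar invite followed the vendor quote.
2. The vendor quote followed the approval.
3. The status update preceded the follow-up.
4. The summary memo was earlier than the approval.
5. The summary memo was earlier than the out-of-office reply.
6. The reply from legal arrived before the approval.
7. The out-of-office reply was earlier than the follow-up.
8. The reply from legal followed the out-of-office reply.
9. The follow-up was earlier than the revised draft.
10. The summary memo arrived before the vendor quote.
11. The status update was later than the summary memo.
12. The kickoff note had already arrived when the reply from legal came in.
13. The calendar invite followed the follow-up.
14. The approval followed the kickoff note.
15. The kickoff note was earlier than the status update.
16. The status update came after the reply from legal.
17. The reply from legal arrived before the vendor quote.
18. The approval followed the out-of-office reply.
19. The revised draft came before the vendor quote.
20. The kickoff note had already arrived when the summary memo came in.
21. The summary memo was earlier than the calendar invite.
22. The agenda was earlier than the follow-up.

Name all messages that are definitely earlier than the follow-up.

the agenda, the kickoff note, the out-of-office reply, the reply from legal, the status update, the summary memo

Directly stated before the follow-up: the agenda, the out-of-office reply, and the status update.
The kickoff note reaches the follow-up via the kickoff note → the status update → the follow-up.
The reply from legal reaches the follow-up via the reply from legal → the status update → the follow-up.
The summary memo reaches the follow-up via the summary memo → the status update → the follow-up.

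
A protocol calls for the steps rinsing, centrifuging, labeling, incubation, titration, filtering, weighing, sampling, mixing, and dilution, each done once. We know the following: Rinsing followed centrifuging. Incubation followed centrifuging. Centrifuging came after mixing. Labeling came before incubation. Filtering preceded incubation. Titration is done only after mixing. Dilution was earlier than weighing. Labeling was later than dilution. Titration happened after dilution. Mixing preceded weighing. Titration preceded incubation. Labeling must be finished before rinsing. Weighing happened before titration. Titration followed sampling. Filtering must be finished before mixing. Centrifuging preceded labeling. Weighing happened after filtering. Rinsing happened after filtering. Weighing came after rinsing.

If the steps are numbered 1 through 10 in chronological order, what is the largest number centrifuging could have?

Centrifuging must come before incubation, labeling, rinsing, titration, and weighing — 5 steps forced after it.
Everything else can be placed before centrifuging in some valid order, so centrifuging can sit as late as position 10 − 5 = 5.

5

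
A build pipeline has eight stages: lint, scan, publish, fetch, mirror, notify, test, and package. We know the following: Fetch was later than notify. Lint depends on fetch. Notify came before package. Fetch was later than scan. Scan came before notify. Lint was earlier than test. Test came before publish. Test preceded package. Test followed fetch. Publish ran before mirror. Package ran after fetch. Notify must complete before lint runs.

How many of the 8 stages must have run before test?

4

Directly stated before test: fetch and lint.
Notify reaches test via notify → lint → test.
Scan reaches test via scan → fetch → test.
No chain forces publish (or any of the others) ahead of test.
That's fetch, lint, notify, and scan — 4 in all.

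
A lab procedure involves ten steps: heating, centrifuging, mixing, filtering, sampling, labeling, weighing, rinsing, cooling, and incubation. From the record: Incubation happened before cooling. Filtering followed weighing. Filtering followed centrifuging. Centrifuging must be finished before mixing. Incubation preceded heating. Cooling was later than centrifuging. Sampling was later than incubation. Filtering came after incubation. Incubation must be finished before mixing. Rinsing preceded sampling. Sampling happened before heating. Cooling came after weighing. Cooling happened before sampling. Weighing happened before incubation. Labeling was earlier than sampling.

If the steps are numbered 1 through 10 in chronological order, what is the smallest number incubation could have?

2

Weighing must come before incubation — 1 forced predecessor.
Nothing else is forced ahead of incubation, so its earliest slot is position 1 + 1 = 2.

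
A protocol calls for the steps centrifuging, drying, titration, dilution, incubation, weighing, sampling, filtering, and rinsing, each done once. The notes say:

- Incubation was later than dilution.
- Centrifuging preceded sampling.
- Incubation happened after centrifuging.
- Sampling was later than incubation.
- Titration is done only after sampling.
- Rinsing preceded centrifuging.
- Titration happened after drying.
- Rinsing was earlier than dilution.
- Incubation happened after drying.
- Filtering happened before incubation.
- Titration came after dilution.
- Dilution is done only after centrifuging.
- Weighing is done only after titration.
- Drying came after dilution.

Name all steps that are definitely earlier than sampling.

Directly stated before sampling: centrifuging and incubation.
Dilution reaches sampling via dilution → incubation → sampling.
Drying reaches sampling via drying → incubation → sampling.
Filtering reaches sampling via filtering → incubation → sampling.
Likewise rinsing reaches sampling by chaining the stated constraints.
No chain forces weighing (or any of the others) ahead of sampling.

centrifuging, dilution, drying, filtering, incubation, rinsing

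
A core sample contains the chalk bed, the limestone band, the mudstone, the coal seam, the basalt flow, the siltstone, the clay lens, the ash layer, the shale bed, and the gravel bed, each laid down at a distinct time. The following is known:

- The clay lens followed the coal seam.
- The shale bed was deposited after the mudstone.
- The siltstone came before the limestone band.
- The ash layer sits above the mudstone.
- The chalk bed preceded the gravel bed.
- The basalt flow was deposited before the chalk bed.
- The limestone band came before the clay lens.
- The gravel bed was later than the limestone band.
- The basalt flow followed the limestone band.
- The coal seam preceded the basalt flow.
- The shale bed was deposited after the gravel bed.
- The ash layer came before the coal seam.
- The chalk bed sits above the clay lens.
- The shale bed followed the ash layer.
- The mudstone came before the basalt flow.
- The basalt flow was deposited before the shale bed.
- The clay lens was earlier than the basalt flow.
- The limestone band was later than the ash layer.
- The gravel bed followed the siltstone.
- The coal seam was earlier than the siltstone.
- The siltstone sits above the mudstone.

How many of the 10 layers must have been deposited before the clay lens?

Directly stated before the clay lens: the coal seam and the limestone band.
The ash layer reaches the clay lens via the ash layer → the coal seam → the clay lens.
The mudstone reaches the clay lens via the mudstone → the siltstone → the limestone band → the clay lens.
The siltstone reaches the clay lens via the siltstone → the limestone band → the clay lens.
That's the ash layer, the coal seam, the limestone band, the mudstone, and the siltstone — 5 in all.

5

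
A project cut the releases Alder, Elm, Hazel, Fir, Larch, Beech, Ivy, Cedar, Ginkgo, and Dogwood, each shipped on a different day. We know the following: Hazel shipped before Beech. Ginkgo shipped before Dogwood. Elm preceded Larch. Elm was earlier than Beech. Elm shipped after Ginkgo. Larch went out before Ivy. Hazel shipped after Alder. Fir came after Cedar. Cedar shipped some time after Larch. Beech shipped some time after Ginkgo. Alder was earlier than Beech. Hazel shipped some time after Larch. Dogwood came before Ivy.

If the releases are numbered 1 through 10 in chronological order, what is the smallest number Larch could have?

Elm and Ginkgo must both come before Larch — 2 forced predecessors.
Nothing else is forced ahead of Larch, so its earliest slot is position 2 + 1 = 3.

3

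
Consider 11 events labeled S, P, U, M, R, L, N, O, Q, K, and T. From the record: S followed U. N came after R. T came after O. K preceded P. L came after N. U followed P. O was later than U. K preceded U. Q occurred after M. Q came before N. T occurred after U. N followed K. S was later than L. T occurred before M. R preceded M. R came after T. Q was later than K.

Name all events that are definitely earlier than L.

Directly stated before L: N.
K reaches L via K → N → L.
M reaches L via M → Q → N → L.
O reaches L via O → T → R → N → L.
Likewise P, Q, R, T, and U each reach L by chaining the stated constraints.
No chain forces S ahead of L.

K, M, N, O, P, Q, R, T, U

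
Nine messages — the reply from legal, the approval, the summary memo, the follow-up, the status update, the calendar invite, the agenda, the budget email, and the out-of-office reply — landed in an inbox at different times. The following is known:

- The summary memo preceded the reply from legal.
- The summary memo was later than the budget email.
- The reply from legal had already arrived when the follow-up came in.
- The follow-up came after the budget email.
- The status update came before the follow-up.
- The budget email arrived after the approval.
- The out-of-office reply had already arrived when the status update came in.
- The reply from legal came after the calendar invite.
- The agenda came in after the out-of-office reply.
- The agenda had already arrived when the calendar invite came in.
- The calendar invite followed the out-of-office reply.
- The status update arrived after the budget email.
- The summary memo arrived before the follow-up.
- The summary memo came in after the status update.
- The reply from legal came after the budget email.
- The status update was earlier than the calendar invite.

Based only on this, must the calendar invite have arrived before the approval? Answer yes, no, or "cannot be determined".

Tracing the constraints gives the approval → the budget email → the status update → the calendar invite, so the approval must come before the calendar invite.
That means the calendar invite cannot be before the approval.

no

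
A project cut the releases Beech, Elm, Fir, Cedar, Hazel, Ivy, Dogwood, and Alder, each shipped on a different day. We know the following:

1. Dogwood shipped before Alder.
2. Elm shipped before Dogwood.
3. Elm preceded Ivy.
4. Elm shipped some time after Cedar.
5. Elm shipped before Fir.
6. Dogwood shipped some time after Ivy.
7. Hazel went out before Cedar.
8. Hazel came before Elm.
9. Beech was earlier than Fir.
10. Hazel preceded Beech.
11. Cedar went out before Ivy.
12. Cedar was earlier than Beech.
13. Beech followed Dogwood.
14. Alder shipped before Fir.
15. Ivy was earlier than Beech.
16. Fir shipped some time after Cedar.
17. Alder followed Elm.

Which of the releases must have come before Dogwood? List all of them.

Cedar, Elm, Hazel, Ivy

Directly stated before Dogwood: Elm and Ivy.
Cedar reaches Dogwood via Cedar → Elm → Dogwood.
Hazel reaches Dogwood via Hazel → Elm → Dogwood.
No chain forces Beech (or any of the others) ahead of Dogwood.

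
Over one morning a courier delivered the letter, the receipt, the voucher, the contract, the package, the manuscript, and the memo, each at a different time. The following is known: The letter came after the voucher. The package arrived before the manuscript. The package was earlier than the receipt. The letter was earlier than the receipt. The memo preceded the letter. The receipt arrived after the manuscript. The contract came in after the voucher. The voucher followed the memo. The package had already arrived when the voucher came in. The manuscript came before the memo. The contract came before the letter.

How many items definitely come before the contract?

Directly stated before the contract: the voucher.
The manuscript reaches the contract via the manuscript → the memo → the voucher → the contract.
The memo reaches the contract via the memo → the voucher → the contract.
The package reaches the contract via the package → the voucher → the contract.
That's the manuscript, the memo, the package, and the voucher — 4 in all.

4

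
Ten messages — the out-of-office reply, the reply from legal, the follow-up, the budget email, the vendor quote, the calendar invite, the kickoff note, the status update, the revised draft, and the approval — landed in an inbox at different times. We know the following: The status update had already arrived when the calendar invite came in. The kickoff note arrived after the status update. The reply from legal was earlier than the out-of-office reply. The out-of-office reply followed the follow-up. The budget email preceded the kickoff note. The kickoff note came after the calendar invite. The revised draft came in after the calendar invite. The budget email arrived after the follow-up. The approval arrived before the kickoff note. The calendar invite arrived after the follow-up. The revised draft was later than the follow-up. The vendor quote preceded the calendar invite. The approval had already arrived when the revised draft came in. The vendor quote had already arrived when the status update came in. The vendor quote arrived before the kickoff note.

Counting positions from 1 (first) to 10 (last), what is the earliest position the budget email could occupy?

2

The follow-up must come before the budget email — 1 forced predecessor.
Nothing else is forced ahead of the budget email, so its earliest slot is position 1 + 1 = 2.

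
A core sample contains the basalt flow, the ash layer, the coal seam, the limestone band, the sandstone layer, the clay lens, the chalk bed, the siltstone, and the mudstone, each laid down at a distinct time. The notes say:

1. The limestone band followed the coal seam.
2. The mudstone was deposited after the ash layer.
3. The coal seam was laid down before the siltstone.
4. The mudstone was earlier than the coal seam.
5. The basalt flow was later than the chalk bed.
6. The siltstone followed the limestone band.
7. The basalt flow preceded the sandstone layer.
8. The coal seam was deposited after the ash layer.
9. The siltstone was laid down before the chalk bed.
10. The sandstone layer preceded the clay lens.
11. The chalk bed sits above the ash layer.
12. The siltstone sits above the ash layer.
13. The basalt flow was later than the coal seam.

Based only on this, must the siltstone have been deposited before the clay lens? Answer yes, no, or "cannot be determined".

yes

Chain the constraints: the siltstone → the chalk bed → the basalt flow → the sandstone layer → the clay lens. Each link is directly stated, so the siltstone comes before the clay lens.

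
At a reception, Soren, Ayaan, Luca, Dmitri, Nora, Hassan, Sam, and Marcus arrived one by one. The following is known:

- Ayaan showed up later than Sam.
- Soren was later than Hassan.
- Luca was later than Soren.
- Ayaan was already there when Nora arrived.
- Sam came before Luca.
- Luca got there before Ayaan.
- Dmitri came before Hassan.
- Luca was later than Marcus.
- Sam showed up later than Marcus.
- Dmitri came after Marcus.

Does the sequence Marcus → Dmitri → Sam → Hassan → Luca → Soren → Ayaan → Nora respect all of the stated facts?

The constraints require Soren before Luca, but in the proposed sequence Luca appears ahead of Soren. That one violation is enough.

no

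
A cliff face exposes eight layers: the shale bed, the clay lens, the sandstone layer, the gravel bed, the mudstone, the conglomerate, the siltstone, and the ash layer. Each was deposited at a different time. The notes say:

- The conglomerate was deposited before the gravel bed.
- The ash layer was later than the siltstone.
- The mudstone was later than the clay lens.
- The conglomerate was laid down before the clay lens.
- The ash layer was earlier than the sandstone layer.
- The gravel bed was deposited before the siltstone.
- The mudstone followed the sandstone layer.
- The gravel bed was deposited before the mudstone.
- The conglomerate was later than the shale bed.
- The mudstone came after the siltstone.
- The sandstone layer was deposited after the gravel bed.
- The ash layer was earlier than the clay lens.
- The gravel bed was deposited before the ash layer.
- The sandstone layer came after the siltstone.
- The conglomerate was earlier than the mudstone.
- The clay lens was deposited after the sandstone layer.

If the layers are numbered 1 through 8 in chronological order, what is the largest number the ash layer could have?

The ash layer must come before the clay lens, the mudstone, and the sandstone layer — 3 layers forced after it.
Everything else can be placed before the ash layer in some valid order, so the ash layer can sit as late as position 8 − 3 = 5.

5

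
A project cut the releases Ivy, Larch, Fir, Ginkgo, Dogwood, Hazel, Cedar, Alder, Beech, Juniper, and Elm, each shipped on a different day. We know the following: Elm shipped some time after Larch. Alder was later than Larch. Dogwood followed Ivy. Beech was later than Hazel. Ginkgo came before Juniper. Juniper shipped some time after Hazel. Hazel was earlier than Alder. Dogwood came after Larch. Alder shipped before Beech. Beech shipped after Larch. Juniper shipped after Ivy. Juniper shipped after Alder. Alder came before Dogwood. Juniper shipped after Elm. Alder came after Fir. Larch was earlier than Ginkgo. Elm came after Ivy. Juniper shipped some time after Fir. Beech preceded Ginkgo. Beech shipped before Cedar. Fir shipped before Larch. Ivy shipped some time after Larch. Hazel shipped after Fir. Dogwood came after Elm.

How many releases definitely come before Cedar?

Directly stated before Cedar: Beech.
Alder reaches Cedar via Alder → Beech → Cedar.
Fir reaches Cedar via Fir → Larch → Beech → Cedar.
Hazel reaches Cedar via Hazel → Beech → Cedar.
Likewise Larch reaches Cedar by chaining the stated constraints.
That's Alder, Beech, Fir, Hazel, and Larch — 5 in all.

5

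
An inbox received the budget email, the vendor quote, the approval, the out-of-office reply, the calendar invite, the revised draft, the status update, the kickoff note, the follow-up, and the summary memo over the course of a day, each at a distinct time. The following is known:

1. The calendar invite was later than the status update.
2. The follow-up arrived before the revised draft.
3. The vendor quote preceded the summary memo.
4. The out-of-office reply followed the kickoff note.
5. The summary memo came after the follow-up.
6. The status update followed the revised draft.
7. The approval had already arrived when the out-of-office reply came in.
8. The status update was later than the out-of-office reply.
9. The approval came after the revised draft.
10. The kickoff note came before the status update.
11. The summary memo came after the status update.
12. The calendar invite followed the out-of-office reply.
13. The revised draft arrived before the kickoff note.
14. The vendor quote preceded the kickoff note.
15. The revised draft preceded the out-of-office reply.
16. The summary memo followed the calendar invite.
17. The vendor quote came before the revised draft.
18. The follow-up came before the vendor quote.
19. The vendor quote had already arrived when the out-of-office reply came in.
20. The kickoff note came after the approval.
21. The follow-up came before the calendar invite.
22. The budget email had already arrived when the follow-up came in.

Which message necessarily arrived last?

the summary memo

Every other message has a chain of constraints placing it before the summary memo, so the summary memo is last.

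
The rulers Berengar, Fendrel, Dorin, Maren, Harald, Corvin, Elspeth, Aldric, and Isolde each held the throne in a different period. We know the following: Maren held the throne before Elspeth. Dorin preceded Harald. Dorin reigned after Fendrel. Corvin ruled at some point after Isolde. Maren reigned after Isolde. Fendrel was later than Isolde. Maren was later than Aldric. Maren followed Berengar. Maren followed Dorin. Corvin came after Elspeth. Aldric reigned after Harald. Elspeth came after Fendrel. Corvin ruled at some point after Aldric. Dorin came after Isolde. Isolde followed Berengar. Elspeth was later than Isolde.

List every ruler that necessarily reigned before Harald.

Berengar, Dorin, Fendrel, Isolde

Directly stated before Harald: Dorin.
Berengar reaches Harald via Berengar → Isolde → Dorin → Harald.
Fendrel reaches Harald via Fendrel → Dorin → Harald.
Isolde reaches Harald via Isolde → Dorin → Harald.
No chain forces Aldric (or any of the others) ahead of Harald.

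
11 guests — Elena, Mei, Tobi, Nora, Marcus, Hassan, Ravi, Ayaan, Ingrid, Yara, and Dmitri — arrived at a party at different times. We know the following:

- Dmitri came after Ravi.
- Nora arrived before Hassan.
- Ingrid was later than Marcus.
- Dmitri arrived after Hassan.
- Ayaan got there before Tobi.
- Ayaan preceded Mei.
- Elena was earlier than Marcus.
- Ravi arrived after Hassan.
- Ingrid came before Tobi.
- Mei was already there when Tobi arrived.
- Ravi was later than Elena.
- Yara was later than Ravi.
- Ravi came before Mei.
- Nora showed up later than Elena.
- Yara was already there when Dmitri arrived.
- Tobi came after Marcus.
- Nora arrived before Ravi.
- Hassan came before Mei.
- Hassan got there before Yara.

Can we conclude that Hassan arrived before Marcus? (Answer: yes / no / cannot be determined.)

cannot be determined

No chain of stated constraints runs from Hassan to Marcus, and none runs from Marcus to Hassan either.
So the relative order of Hassan and Marcus is not fixed by the given facts.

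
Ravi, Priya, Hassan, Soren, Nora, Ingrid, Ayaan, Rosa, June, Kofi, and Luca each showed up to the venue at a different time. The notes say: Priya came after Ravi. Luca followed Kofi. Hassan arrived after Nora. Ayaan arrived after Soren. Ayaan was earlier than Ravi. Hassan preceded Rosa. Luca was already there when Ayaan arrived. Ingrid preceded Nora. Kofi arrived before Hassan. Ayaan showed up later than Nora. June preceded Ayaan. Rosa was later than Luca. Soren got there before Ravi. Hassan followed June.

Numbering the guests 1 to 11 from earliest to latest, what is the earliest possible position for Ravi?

Ayaan, Ingrid, June, Kofi, Luca, Nora, and Soren must all come before Ravi — 7 forced predecessors.
Nothing else is forced ahead of Ravi, so their earliest slot is position 7 + 1 = 8.

8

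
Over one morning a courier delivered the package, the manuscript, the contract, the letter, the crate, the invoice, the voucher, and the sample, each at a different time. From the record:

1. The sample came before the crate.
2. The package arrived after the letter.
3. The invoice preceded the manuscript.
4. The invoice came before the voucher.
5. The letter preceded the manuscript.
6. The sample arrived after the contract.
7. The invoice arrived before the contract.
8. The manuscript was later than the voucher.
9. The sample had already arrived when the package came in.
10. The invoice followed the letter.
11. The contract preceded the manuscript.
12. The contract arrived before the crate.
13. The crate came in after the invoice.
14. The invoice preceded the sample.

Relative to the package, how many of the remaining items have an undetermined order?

3

Forced before the package: the contract, the invoice, the letter, and the sample.
That leaves the crate, the manuscript, and the voucher with no forced order relative to the package — 3.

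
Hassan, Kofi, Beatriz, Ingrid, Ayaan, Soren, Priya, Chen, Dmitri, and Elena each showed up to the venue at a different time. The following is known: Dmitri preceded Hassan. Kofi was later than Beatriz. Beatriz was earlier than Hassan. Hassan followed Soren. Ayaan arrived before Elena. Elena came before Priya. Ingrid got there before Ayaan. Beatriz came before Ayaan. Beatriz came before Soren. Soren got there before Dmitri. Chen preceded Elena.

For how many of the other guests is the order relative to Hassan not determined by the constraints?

Forced before Hassan: Beatriz, Dmitri, and Soren.
That leaves Ayaan, Chen, Elena, Ingrid, Kofi, and Priya with no forced order relative to Hassan — 6.

6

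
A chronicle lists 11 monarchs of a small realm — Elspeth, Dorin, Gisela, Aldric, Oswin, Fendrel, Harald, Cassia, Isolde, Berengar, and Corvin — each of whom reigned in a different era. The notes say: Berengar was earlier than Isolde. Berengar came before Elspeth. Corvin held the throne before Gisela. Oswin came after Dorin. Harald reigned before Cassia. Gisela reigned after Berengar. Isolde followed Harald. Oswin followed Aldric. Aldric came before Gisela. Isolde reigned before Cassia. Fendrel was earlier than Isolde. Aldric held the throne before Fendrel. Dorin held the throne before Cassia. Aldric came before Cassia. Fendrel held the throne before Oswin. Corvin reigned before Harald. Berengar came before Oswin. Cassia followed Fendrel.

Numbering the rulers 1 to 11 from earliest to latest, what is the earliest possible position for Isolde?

Aldric, Berengar, Corvin, Fendrel, and Harald must all come before Isolde — 5 forced predecessors.
Nothing else is forced ahead of Isolde, so their earliest slot is position 5 + 1 = 6.

6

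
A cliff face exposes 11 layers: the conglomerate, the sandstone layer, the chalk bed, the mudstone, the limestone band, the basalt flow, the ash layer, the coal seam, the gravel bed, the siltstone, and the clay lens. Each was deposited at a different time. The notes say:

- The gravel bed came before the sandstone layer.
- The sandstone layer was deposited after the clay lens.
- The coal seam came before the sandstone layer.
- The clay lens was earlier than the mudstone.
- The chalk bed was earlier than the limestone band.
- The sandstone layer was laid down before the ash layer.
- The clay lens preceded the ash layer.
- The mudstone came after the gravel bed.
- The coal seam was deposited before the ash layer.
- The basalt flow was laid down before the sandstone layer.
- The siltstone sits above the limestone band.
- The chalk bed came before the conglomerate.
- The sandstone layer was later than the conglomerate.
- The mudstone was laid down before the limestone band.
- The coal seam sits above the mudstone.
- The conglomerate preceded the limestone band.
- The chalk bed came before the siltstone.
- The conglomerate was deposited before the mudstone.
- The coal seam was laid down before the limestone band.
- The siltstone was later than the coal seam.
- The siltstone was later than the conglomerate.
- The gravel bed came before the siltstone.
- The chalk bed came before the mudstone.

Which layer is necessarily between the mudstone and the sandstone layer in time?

Tracing the constraints gives the mudstone → the coal seam → the sandstone layer, so the coal seam sits after the mudstone and before the sandstone layer.
No other layer is forced both after the mudstone and before the sandstone layer.

the coal seam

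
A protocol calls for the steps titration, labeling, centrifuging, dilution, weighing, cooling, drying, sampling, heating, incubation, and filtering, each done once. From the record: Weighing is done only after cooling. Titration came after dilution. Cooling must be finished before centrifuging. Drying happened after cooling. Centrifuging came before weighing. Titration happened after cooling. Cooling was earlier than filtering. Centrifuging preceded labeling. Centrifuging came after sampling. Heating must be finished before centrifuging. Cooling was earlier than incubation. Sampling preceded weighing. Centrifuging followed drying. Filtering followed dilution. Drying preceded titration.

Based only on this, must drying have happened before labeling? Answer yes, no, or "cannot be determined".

yes

Chain the constraints: drying → centrifuging → labeling. Each link is directly stated, so drying comes before labeling.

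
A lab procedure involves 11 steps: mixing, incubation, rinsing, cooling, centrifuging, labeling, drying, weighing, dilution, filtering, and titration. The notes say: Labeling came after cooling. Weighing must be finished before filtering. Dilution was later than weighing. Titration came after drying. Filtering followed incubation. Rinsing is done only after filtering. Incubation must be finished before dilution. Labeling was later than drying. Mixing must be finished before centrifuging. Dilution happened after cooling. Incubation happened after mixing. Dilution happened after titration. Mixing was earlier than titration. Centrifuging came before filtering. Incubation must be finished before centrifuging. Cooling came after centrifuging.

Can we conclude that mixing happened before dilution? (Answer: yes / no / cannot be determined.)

Chain the constraints: mixing → titration → dilution. Each link is directly stated, so mixing comes before dilution.

yes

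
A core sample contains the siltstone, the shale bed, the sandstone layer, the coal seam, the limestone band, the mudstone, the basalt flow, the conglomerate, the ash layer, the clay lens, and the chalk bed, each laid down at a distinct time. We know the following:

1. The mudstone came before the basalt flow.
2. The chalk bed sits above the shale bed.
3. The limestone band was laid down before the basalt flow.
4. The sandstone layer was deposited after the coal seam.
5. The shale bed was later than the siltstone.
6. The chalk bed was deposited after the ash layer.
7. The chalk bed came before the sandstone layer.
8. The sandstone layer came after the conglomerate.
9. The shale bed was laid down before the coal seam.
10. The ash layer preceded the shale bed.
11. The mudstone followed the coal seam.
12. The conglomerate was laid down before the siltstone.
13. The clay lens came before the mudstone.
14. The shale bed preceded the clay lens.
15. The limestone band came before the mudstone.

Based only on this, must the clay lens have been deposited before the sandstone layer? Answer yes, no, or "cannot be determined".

No chain of stated constraints runs from the clay lens to the sandstone layer, and none runs from the sandstone layer to the clay lens either.
So the relative order of the clay lens and the sandstone layer is not fixed by the given facts.

cannot be determined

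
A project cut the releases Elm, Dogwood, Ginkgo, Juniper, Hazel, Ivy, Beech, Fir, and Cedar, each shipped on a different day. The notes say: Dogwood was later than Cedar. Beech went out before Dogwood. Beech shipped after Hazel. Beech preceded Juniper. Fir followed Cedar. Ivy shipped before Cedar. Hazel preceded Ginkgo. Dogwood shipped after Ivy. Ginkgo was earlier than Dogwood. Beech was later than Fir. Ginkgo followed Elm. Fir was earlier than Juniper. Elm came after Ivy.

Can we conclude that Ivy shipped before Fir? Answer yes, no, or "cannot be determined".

yes

Chain the constraints: Ivy → Cedar → Fir. Each link is directly stated, so Ivy comes before Fir.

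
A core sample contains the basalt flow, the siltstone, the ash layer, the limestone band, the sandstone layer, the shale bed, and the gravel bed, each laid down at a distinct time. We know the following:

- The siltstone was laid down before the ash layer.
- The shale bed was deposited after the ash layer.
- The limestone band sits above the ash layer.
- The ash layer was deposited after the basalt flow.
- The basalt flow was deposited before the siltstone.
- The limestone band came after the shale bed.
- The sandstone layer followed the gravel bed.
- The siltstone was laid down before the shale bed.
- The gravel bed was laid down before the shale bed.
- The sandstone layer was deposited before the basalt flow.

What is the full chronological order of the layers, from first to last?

The constraints fix every adjacent pair, so only one ordering works:
the gravel bed → the sandstone layer → the basalt flow → the siltstone → the ash layer → the shale bed → the limestone band.

the gravel bed, the sandstone layer, the basalt flow, the siltstone, the ash layer, the shale bed, the limestone band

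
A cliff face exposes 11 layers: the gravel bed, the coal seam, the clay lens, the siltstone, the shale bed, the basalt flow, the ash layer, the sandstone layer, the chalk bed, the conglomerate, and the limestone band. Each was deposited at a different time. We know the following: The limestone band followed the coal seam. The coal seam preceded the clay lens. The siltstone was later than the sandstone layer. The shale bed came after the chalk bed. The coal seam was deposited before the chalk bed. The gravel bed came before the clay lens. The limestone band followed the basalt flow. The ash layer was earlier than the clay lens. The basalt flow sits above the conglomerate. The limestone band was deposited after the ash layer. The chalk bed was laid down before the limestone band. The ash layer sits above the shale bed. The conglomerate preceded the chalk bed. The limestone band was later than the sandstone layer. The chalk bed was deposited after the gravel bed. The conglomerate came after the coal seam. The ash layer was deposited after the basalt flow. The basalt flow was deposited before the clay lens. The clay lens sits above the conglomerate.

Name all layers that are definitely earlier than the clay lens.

the ash layer, the basalt flow, the chalk bed, the coal seam, the conglomerate, the gravel bed, the shale bed

Directly stated before the clay lens: the ash layer, the basalt flow, the coal seam, the conglomerate, and the gravel bed.
The chalk bed reaches the clay lens via the chalk bed → the shale bed → the ash layer → the clay lens.
The shale bed reaches the clay lens via the shale bed → the ash layer → the clay lens.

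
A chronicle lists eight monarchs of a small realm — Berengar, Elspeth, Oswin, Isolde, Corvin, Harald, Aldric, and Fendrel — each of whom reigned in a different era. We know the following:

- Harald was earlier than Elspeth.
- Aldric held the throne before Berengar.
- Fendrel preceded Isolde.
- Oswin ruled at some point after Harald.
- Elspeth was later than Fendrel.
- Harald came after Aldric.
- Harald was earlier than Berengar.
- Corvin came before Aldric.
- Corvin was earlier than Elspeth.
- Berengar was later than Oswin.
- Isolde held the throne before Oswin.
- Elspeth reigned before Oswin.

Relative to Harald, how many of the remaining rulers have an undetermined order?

2

Forced before Harald: Aldric and Corvin; forced after Harald: Berengar, Elspeth, and Oswin.
That leaves Fendrel and Isolde with no forced order relative to Harald — 2.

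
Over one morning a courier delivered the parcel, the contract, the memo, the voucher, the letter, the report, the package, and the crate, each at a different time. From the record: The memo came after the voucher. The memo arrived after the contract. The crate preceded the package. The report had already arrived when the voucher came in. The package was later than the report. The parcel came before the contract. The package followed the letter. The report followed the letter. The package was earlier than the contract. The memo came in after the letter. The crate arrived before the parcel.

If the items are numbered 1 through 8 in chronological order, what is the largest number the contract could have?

7

The contract must come before the memo — 1 item forced after it.
Everything else can be placed before the contract in some valid order, so the contract can sit as late as position 8 − 1 = 7.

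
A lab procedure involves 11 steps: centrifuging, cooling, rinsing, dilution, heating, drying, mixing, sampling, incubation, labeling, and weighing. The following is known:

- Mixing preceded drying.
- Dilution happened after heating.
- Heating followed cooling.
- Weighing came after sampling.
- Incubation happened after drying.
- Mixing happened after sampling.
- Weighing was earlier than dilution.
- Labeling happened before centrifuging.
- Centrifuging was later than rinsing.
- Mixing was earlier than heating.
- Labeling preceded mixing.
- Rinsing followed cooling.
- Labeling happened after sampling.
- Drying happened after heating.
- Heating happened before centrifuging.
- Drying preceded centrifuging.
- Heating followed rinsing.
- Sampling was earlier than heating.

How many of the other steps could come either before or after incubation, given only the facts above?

Forced before incubation: cooling, drying, heating, labeling, mixing, rinsing, and sampling.
That leaves centrifuging, dilution, and weighing with no forced order relative to incubation — 3.

3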